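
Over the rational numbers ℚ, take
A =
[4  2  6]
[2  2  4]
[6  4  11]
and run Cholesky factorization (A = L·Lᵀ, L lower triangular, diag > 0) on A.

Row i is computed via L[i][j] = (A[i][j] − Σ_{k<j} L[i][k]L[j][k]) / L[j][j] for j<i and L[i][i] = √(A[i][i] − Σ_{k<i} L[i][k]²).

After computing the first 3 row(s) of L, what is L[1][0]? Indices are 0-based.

L[1][0] = 1

Step 1: L[0][0] = √(4) = 2.
  L[1][0] = (2) / L[0][0] = 1.
Step 2: L[1][1] = √(1) = 1.
  L[2][0] = (6) / L[0][0] = 3.
  L[2][1] = (1) / L[1][1] = 1.
Step 3: L[2][2] = √(1) = 1.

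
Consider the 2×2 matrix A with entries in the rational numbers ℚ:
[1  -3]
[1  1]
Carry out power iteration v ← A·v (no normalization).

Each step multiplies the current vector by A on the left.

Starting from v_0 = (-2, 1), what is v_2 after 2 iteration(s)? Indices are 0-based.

v_2 = (-2, -6)

v_0 = (-2, 1).
v_1 = A·v_0 = (-5, -1).
v_2 = A·v_1 = (-2, -6).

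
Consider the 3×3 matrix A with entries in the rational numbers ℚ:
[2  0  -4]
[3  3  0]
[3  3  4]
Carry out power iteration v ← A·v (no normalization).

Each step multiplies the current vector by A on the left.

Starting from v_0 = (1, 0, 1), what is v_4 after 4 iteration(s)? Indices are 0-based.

v_0 = (1, 0, 1).
v_1 = A·v_0 = (-2, 3, 7).
v_2 = A·v_1 = (-32, 3, 31).
v_3 = A·v_2 = (-188, -87, 37).
v_4 = A·v_3 = (-524, -825, -677).

v_4 = (-524, -825, -677)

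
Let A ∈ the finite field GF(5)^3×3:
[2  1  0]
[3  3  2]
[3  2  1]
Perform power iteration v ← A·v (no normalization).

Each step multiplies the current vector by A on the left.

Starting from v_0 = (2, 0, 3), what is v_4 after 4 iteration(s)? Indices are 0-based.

v_4 = (0, 1, 1)

v_0 = (2, 0, 3).
v_1 = A·v_0 = (4, 2, 4).
v_2 = A·v_1 = (0, 1, 0).
v_3 = A·v_2 = (1, 3, 2).
v_4 = A·v_3 = (0, 1, 1).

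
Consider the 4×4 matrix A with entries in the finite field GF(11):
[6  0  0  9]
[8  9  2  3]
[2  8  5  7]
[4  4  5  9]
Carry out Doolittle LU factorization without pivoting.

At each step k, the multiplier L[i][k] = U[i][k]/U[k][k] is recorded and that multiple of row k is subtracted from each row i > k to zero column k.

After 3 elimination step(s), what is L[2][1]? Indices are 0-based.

L[2][1] = 7

Step 1: pivot at (0,0) is 6.
  row1 ← row1 − (5)·row0  ⇒  L[1][0]=5, U row1=(0, 9, 2, 2)
  row2 ← row2 − (4)·row0  ⇒  L[2][0]=4, U row2=(0, 8, 5, 4)
  row3 ← row3 − (8)·row0  ⇒  L[3][0]=8, U row3=(0, 4, 5, 3)
Step 2: pivot at (1,1) is 9.
  row2 ← row2 − (7)·row1  ⇒  L[2][1]=7, U row2=(0, 0, 2, 1)
  row3 ← row3 − (9)·row1  ⇒  L[3][1]=9, U row3=(0, 0, 9, 7)
Step 3: pivot at (2,2) is 2.
  row3 ← row3 − (10)·row2  ⇒  L[3][2]=10, U row3=(0, 0, 0, 8)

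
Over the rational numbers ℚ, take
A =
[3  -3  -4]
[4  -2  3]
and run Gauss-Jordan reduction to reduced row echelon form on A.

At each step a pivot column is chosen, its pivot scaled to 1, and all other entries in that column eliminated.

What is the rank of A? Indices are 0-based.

[1] R0 /= 3  ⇒  (1, -1, -4/3)
     R1 -= 4·R0  ⇒  (0, 2, 25/3)
[2] R1 /= 2  ⇒  (0, 1, 25/6)
     R0 -= -1·R1  ⇒  (1, 0, 17/6)

rank = 2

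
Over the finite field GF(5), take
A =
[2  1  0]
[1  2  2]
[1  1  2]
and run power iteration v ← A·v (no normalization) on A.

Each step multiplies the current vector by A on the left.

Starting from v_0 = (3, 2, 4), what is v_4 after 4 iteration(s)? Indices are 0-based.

v_0 = (3, 2, 4).
v_1 = A·v_0 = (3, 0, 3).
v_2 = A·v_1 = (1, 4, 4).
v_3 = A·v_2 = (1, 2, 3).
v_4 = A·v_3 = (4, 1, 4).

v_4 = (4, 1, 4)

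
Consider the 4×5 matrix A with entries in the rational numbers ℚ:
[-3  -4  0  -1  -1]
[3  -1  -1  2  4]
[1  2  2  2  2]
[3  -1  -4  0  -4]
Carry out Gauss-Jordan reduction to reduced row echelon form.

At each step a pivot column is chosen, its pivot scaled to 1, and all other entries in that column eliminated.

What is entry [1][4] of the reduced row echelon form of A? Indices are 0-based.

[1] R0 /= -3  ⇒  (1, 4/3, 0, 1/3, 1/3)
     R1 -= 3·R0  ⇒  (0, -5, -1, 1, 3)
     R2 -= 1·R0  ⇒  (0, 2/3, 2, 5/3, 5/3)
     R3 -= 3·R0  ⇒  (0, -5, -4, -1, -5)
[2] R1 /= -5  ⇒  (0, 1, 1/5, -1/5, -3/5)
     R0 -= 4/3·R1  ⇒  (1, 0, -4/15, 3/5, 17/15)
     R2 -= 2/3·R1  ⇒  (0, 0, 28/15, 9/5, 31/15)
     R3 -= -5·R1  ⇒  (0, 0, -3, -2, -8)
[3] R2 /= 28/15  ⇒  (0, 0, 1, 27/28, 31/28)
     R0 -= -4/15·R2  ⇒  (1, 0, 0, 6/7, 10/7)
     R1 -= 1/5·R2  ⇒  (0, 1, 0, -11/28, -23/28)
     R3 -= -3·R2  ⇒  (0, 0, 0, 25/28, -131/28)
[4] R3 /= 25/28  ⇒  (0, 0, 0, 1, -131/25)
     R0 -= 6/7·R3  ⇒  (1, 0, 0, 0, 148/25)
     R1 -= -11/28·R3  ⇒  (0, 1, 0, 0, -72/25)
     R2 -= 27/28·R3  ⇒  (0, 0, 1, 0, 154/25)

M[1][4] = -72/25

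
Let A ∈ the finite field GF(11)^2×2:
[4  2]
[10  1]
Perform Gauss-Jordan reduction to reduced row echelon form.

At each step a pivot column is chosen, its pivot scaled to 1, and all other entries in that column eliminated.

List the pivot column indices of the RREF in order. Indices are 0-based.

pivot columns: 0, 1

[1] R0 /= 4  ⇒  (1, 6)
     R1 -= 10·R0  ⇒  (0, 7)
[2] R1 /= 7  ⇒  (0, 1)
     R0 -= 6·R1  ⇒  (1, 0)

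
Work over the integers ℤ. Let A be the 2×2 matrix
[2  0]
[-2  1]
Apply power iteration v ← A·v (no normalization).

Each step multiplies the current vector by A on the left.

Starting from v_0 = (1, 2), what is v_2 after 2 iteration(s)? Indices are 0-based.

v_2 = (4, -4)

v_0 = (1, 2).
v_1 = A·v_0 = (2, 0).
v_2 = A·v_1 = (4, -4).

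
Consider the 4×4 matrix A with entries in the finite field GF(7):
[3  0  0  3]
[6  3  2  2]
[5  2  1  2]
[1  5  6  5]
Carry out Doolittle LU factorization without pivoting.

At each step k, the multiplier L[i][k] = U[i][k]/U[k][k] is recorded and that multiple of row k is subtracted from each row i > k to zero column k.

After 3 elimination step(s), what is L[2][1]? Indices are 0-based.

k=0: U[0][0]=3
  eliminate (1,0): mult=2, new row 1: (0, 3, 2, 3); set L[1][0]=2
  eliminate (2,0): mult=4, new row 2: (0, 2, 1, 4); set L[2][0]=4
  eliminate (3,0): mult=5, new row 3: (0, 5, 6, 4); set L[3][0]=5
k=1: U[1][1]=3
  eliminate (2,1): mult=3, new row 2: (0, 0, 2, 2); set L[2][1]=3
  eliminate (3,1): mult=4, new row 3: (0, 0, 5, 6); set L[3][1]=4
k=2: U[2][2]=2
  eliminate (3,2): mult=6, new row 3: (0, 0, 0, 1); set L[3][2]=6

L[2][1] = 3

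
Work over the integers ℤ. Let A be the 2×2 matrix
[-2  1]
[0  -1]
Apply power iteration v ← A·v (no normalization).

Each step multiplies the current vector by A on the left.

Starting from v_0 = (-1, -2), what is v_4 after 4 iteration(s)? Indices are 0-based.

v_0 = (-1, -2).
v_1 = A·v_0 = (0, 2).
v_2 = A·v_1 = (2, -2).
v_3 = A·v_2 = (-6, 2).
v_4 = A·v_3 = (14, -2).

v_4 = (14, -2)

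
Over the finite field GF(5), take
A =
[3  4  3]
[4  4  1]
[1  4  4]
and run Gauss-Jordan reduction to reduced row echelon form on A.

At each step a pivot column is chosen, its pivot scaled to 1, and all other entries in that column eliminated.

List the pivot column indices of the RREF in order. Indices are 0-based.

pivot(0,0)=3: scale R0 → (1, 3, 1)
  clear (1,0): R1 −= (4)R0 → (0, 2, 2)
  clear (2,0): R2 −= (1)R0 → (0, 1, 3)
pivot(1,1)=2: scale R1 → (0, 1, 1)
  clear (0,1): R0 −= (3)R1 → (1, 0, 3)
  clear (2,1): R2 −= (1)R1 → (0, 0, 2)
pivot(2,2)=2: scale R2 → (0, 0, 1)
  clear (0,2): R0 −= (3)R2 → (1, 0, 0)
  clear (1,2): R1 −= (1)R2 → (0, 1, 0)

pivot columns: 0, 1, 2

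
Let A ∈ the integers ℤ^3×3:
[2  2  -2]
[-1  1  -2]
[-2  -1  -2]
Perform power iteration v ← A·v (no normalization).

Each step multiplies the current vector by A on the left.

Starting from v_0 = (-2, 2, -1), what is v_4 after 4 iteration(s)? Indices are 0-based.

v_0 = (-2, 2, -1).
v_1 = A·v_0 = (2, 6, 4).
v_2 = A·v_1 = (8, -4, -18).
v_3 = A·v_2 = (44, 24, 24).
v_4 = A·v_3 = (88, -68, -160).

v_4 = (88, -68, -160)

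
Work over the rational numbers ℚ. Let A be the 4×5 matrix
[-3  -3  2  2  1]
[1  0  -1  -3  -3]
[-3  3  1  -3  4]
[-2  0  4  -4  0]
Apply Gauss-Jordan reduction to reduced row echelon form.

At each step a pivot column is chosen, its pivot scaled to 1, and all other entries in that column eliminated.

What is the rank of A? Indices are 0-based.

pivot(0,0)=-3: scale R0 → (1, 1, -2/3, -2/3, -1/3)
  clear (1,0): R1 −= (1)R0 → (0, -1, -1/3, -7/3, -8/3)
  clear (2,0): R2 −= (-3)R0 → (0, 6, -1, -5, 3)
  clear (3,0): R3 −= (-2)R0 → (0, 2, 8/3, -16/3, -2/3)
pivot(1,1)=-1: scale R1 → (0, 1, 1/3, 7/3, 8/3)
  clear (0,1): R0 −= (1)R1 → (1, 0, -1, -3, -3)
  clear (2,1): R2 −= (6)R1 → (0, 0, -3, -19, -13)
  clear (3,1): R3 −= (2)R1 → (0, 0, 2, -10, -6)
pivot(2,2)=-3: scale R2 → (0, 0, 1, 19/3, 13/3)
  clear (0,2): R0 −= (-1)R2 → (1, 0, 0, 10/3, 4/3)
  clear (1,2): R1 −= (1/3)R2 → (0, 1, 0, 2/9, 11/9)
  clear (3,2): R3 −= (2)R2 → (0, 0, 0, -68/3, -44/3)
pivot(3,3)=-68/3: scale R3 → (0, 0, 0, 1, 11/17)
  clear (0,3): R0 −= (10/3)R3 → (1, 0, 0, 0, -14/17)
  clear (1,3): R1 −= (2/9)R3 → (0, 1, 0, 0, 55/51)
  clear (2,3): R2 −= (19/3)R3 → (0, 0, 1, 0, 4/17)

rank = 4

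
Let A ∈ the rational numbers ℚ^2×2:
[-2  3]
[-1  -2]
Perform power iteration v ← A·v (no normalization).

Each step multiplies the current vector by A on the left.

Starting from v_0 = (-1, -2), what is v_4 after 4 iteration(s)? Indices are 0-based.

v_0 = (-1, -2).
v_1 = A·v_0 = (-4, 5).
v_2 = A·v_1 = (23, -6).
v_3 = A·v_2 = (-64, -11).
v_4 = A·v_3 = (95, 86).

v_4 = (95, 86)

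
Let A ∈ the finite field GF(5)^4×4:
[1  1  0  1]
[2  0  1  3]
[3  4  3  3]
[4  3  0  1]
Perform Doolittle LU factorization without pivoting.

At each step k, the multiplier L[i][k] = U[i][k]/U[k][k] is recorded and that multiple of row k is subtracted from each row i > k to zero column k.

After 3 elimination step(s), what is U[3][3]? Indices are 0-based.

U[3][3] = 3

Step 1: pivot at (0,0) is 1.
  row1 ← row1 − (2)·row0  ⇒  L[1][0]=2, U row1=(0, 3, 1, 1)
  row2 ← row2 − (3)·row0  ⇒  L[2][0]=3, U row2=(0, 1, 3, 0)
  row3 ← row3 − (4)·row0  ⇒  L[3][0]=4, U row3=(0, 4, 0, 2)
Step 2: pivot at (1,1) is 3.
  row2 ← row2 − (2)·row1  ⇒  L[2][1]=2, U row2=(0, 0, 1, 3)
  row3 ← row3 − (3)·row1  ⇒  L[3][1]=3, U row3=(0, 0, 2, 4)
Step 3: pivot at (2,2) is 1.
  row3 ← row3 − (2)·row2  ⇒  L[3][2]=2, U row3=(0, 0, 0, 3)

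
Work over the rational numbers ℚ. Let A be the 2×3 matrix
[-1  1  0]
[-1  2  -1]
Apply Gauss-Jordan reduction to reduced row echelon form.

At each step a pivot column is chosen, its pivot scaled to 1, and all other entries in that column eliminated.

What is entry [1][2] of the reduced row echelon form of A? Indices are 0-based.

M[1][2] = -1

pivot(0,0)=-1: scale R0 → (1, -1, 0)
  clear (1,0): R1 −= (-1)R0 → (0, 1, -1)
pivot(1,1)=1: scale R1 → (0, 1, -1)
  clear (0,1): R0 −= (-1)R1 → (1, 0, -1)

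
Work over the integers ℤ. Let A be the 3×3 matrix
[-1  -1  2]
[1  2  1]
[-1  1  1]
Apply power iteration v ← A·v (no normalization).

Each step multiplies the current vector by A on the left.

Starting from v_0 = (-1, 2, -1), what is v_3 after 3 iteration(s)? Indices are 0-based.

v_0 = (-1, 2, -1).
v_1 = A·v_0 = (-3, 2, 2).
v_2 = A·v_1 = (5, 3, 7).
v_3 = A·v_2 = (6, 18, 5).

v_3 = (6, 18, 5)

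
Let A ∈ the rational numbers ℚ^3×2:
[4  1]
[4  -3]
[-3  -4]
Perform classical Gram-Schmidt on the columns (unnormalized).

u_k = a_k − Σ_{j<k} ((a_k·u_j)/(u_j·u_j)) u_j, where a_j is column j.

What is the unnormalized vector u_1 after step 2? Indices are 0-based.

Step 1: u_0 = a_0 = (4, 4, -3).
Step 2: u_1 = a_1 − (4/41)·u_0 = (25/41, -139/41, -152/41).

u_1 = (25/41, -139/41, -152/41)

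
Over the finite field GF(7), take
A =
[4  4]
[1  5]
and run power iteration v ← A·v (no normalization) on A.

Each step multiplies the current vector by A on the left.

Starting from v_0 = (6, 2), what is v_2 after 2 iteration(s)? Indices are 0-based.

v_0 = (6, 2).
v_1 = A·v_0 = (4, 2).
v_2 = A·v_1 = (3, 0).

v_2 = (3, 0)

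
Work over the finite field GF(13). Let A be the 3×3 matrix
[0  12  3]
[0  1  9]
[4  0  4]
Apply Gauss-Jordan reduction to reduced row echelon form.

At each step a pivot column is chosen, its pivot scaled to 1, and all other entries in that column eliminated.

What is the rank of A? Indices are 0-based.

step 1: exchange rows 0,2
step 1: normalize row 0 (÷4) = (1, 0, 1)
step 2: normalize row 1 (÷1) = (0, 1, 9)
  row 2: subtract 12×row1 = (0, 0, 12)
step 3: normalize row 2 (÷12) = (0, 0, 1)
  row 0: subtract 1×row2 = (1, 0, 0)
  row 1: subtract 9×row2 = (0, 1, 0)

rank = 3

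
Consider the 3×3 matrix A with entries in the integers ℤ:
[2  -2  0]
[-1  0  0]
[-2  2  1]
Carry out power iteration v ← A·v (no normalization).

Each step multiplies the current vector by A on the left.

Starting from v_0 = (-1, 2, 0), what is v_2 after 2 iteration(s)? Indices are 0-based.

v_0 = (-1, 2, 0).
v_1 = A·v_0 = (-6, 1, 6).
v_2 = A·v_1 = (-14, 6, 20).

v_2 = (-14, 6, 20)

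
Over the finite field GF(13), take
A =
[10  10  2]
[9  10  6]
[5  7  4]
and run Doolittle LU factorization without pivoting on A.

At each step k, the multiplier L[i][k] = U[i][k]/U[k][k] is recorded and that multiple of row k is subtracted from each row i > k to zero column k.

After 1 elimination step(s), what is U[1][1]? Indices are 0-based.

k=0: U[0][0]=10
  eliminate (1,0): mult=10, new row 1: (0, 1, 12); set L[1][0]=10
  eliminate (2,0): mult=7, new row 2: (0, 2, 3); set L[2][0]=7

U[1][1] = 1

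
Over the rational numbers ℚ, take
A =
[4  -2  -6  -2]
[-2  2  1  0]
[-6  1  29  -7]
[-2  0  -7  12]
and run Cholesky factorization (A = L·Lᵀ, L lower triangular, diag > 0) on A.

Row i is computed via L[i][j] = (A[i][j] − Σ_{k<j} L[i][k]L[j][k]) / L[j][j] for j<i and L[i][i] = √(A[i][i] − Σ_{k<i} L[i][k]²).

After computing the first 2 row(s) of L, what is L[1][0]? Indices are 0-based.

L[1][0] = -1

Step 1: L[0][0] = √(4) = 2.
  L[1][0] = (-2) / L[0][0] = -1.
Step 2: L[1][1] = √(1) = 1.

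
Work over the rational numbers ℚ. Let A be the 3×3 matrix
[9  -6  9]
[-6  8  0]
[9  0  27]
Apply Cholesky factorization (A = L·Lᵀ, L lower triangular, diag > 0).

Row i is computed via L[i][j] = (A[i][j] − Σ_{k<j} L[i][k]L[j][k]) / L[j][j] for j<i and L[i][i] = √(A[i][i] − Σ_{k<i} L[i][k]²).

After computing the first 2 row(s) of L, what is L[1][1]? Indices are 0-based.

Step 1: L[0][0] = √(9) = 3.
  L[1][0] = (-6) / L[0][0] = -2.
Step 2: L[1][1] = √(4) = 2.

L[1][1] = 2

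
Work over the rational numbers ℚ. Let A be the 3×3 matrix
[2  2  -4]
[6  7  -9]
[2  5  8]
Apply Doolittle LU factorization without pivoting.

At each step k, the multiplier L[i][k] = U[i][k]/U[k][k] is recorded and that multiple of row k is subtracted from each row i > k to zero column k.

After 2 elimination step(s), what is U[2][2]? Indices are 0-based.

k=0: U[0][0]=2
  eliminate (1,0): mult=3, new row 1: (0, 1, 3); set L[1][0]=3
  eliminate (2,0): mult=1, new row 2: (0, 3, 12); set L[2][0]=1
k=1: U[1][1]=1
  eliminate (2,1): mult=3, new row 2: (0, 0, 3); set L[2][1]=3

U[2][2] = 3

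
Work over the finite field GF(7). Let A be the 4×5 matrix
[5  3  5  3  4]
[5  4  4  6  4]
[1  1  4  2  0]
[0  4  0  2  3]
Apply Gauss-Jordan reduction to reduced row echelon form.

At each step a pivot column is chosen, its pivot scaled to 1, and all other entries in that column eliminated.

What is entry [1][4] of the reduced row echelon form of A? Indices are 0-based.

pivot(0,0)=5: scale R0 → (1, 2, 1, 2, 5)
  clear (1,0): R1 −= (5)R0 → (0, 1, 6, 3, 0)
  clear (2,0): R2 −= (1)R0 → (0, 6, 3, 0, 2)
pivot(1,1)=1: scale R1 → (0, 1, 6, 3, 0)
  clear (0,1): R0 −= (2)R1 → (1, 0, 3, 3, 5)
  clear (2,1): R2 −= (6)R1 → (0, 0, 2, 3, 2)
  clear (3,1): R3 −= (4)R1 → (0, 0, 4, 4, 3)
pivot(2,2)=2: scale R2 → (0, 0, 1, 5, 1)
  clear (0,2): R0 −= (3)R2 → (1, 0, 0, 2, 2)
  clear (1,2): R1 −= (6)R2 → (0, 1, 0, 1, 1)
  clear (3,2): R3 −= (4)R2 → (0, 0, 0, 5, 6)
pivot(3,3)=5: scale R3 → (0, 0, 0, 1, 4)
  clear (0,3): R0 −= (2)R3 → (1, 0, 0, 0, 1)
  clear (1,3): R1 −= (1)R3 → (0, 1, 0, 0, 4)
  clear (2,3): R2 −= (5)R3 → (0, 0, 1, 0, 2)

M[1][4] = 4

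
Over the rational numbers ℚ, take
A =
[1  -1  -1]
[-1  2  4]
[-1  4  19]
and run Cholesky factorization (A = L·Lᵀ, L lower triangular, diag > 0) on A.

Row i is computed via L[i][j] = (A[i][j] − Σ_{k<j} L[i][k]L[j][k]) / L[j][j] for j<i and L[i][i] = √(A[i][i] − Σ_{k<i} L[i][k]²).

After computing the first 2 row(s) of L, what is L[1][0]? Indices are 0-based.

L[1][0] = -1

Step 1: L[0][0] = √(1) = 1.
  L[1][0] = (-1) / L[0][0] = -1.
Step 2: L[1][1] = √(1) = 1.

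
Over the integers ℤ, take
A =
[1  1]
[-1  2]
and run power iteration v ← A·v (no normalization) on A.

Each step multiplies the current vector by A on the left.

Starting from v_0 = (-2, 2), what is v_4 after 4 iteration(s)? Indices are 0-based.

v_0 = (-2, 2).
v_1 = A·v_0 = (0, 6).
v_2 = A·v_1 = (6, 12).
v_3 = A·v_2 = (18, 18).
v_4 = A·v_3 = (36, 18).

v_4 = (36, 18)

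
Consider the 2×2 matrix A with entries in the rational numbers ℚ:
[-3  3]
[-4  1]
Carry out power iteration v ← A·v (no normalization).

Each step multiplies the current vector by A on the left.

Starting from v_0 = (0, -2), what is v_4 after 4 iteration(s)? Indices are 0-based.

v_4 = (-168, -146)

v_0 = (0, -2).
v_1 = A·v_0 = (-6, -2).
v_2 = A·v_1 = (12, 22).
v_3 = A·v_2 = (30, -26).
v_4 = A·v_3 = (-168, -146).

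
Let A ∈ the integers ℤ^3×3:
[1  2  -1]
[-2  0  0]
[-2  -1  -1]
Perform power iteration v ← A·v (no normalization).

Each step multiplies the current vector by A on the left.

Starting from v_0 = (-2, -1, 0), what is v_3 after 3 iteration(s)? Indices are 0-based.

v_3 = (16, 2, -5)

v_0 = (-2, -1, 0).
v_1 = A·v_0 = (-4, 4, 5).
v_2 = A·v_1 = (-1, 8, -1).
v_3 = A·v_2 = (16, 2, -5).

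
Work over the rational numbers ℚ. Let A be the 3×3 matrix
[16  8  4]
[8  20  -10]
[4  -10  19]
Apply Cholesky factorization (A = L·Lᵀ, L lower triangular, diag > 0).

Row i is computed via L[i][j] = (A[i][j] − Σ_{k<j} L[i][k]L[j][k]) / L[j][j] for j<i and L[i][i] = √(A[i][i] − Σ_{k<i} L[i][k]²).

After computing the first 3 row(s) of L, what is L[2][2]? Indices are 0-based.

Step 1: L[0][0] = √(16) = 4.
  L[1][0] = (8) / L[0][0] = 2.
Step 2: L[1][1] = √(16) = 4.
  L[2][0] = (4) / L[0][0] = 1.
  L[2][1] = (-12) / L[1][1] = -3.
Step 3: L[2][2] = √(9) = 3.

L[2][2] = 3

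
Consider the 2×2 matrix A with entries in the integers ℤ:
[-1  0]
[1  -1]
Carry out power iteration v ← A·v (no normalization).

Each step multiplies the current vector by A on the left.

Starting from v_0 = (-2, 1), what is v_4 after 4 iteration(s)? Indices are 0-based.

v_4 = (-2, 9)

v_0 = (-2, 1).
v_1 = A·v_0 = (2, -3).
v_2 = A·v_1 = (-2, 5).
v_3 = A·v_2 = (2, -7).
v_4 = A·v_3 = (-2, 9).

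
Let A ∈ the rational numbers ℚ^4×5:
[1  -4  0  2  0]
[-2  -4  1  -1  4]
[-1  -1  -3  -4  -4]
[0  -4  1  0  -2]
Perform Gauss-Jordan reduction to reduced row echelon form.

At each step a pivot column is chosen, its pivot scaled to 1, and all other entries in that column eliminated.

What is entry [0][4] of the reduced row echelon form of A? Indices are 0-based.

M[0][4] = -292/67

pivot(0,0)=1: scale R0 → (1, -4, 0, 2, 0)
  clear (1,0): R1 −= (-2)R0 → (0, -12, 1, 3, 4)
  clear (2,0): R2 −= (-1)R0 → (0, -5, -3, -2, -4)
pivot(1,1)=-12: scale R1 → (0, 1, -1/12, -1/4, -1/3)
  clear (0,1): R0 −= (-4)R1 → (1, 0, -1/3, 1, -4/3)
  clear (2,1): R2 −= (-5)R1 → (0, 0, -41/12, -13/4, -17/3)
  clear (3,1): R3 −= (-4)R1 → (0, 0, 2/3, -1, -10/3)
pivot(2,2)=-41/12: scale R2 → (0, 0, 1, 39/41, 68/41)
  clear (0,2): R0 −= (-1/3)R2 → (1, 0, 0, 54/41, -32/41)
  clear (1,2): R1 −= (-1/12)R2 → (0, 1, 0, -7/41, -8/41)
  clear (3,2): R3 −= (2/3)R2 → (0, 0, 0, -67/41, -182/41)
pivot(3,3)=-67/41: scale R3 → (0, 0, 0, 1, 182/67)
  clear (0,3): R0 −= (54/41)R3 → (1, 0, 0, 0, -292/67)
  clear (1,3): R1 −= (-7/41)R3 → (0, 1, 0, 0, 18/67)
  clear (2,3): R2 −= (39/41)R3 → (0, 0, 1, 0, -62/67)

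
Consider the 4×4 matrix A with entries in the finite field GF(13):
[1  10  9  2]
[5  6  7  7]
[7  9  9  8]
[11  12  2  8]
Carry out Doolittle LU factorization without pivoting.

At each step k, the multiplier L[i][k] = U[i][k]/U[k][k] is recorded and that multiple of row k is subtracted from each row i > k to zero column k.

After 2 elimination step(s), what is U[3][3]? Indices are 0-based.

U[3][3] = 11

k=0: U[0][0]=1
  eliminate (1,0): mult=5, new row 1: (0, 8, 1, 10); set L[1][0]=5
  eliminate (2,0): mult=7, new row 2: (0, 4, 11, 7); set L[2][0]=7
  eliminate (3,0): mult=11, new row 3: (0, 6, 7, 12); set L[3][0]=11
k=1: U[1][1]=8
  eliminate (2,1): mult=7, new row 2: (0, 0, 4, 2); set L[2][1]=7
  eliminate (3,1): mult=4, new row 3: (0, 0, 3, 11); set L[3][1]=4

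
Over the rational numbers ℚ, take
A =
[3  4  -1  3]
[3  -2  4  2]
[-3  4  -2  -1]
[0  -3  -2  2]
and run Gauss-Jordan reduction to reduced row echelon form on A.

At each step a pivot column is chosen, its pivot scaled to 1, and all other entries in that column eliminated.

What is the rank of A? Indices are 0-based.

step 1: normalize row 0 (÷3) = (1, 4/3, -1/3, 1)
  row 1: subtract 3×row0 = (0, -6, 5, -1)
  row 2: subtract -3×row0 = (0, 8, -3, 2)
step 2: normalize row 1 (÷-6) = (0, 1, -5/6, 1/6)
  row 0: subtract 4/3×row1 = (1, 0, 7/9, 7/9)
  row 2: subtract 8×row1 = (0, 0, 11/3, 2/3)
  row 3: subtract -3×row1 = (0, 0, -9/2, 5/2)
step 3: normalize row 2 (÷11/3) = (0, 0, 1, 2/11)
  row 0: subtract 7/9×row2 = (1, 0, 0, 7/11)
  row 1: subtract -5/6×row2 = (0, 1, 0, 7/22)
  row 3: subtract -9/2×row2 = (0, 0, 0, 73/22)
step 4: normalize row 3 (÷73/22) = (0, 0, 0, 1)
  row 0: subtract 7/11×row3 = (1, 0, 0, 0)
  row 1: subtract 7/22×row3 = (0, 1, 0, 0)
  row 2: subtract 2/11×row3 = (0, 0, 1, 0)

rank = 4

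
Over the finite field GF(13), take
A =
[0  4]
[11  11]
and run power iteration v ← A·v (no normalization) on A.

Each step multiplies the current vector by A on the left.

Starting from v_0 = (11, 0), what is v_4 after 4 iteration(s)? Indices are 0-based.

v_4 = (1, 5)

v_0 = (11, 0).
v_1 = A·v_0 = (0, 4).
v_2 = A·v_1 = (3, 5).
v_3 = A·v_2 = (7, 10).
v_4 = A·v_3 = (1, 5).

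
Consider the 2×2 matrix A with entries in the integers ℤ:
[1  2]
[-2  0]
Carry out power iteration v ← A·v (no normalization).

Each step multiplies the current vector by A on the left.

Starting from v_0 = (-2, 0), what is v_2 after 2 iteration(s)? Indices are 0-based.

v_2 = (6, 4)

v_0 = (-2, 0).
v_1 = A·v_0 = (-2, 4).
v_2 = A·v_1 = (6, 4).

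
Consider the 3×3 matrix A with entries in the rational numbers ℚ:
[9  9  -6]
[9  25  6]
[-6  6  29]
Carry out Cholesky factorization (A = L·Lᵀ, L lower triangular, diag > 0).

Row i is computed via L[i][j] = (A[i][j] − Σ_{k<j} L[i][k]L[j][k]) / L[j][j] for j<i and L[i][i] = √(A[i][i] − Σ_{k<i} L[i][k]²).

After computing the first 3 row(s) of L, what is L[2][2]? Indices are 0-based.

Step 1: L[0][0] = √(9) = 3.
  L[1][0] = (9) / L[0][0] = 3.
Step 2: L[1][1] = √(16) = 4.
  L[2][0] = (-6) / L[0][0] = -2.
  L[2][1] = (12) / L[1][1] = 3.
Step 3: L[2][2] = √(16) = 4.

L[2][2] = 4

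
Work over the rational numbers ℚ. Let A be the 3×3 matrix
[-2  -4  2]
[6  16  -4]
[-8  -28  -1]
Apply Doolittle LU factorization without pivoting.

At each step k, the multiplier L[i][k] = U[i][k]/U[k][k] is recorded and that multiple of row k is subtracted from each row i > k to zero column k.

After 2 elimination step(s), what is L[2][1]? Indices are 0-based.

L[2][1] = -3

[col 0] pivot -2
  R1 -= -3*R0 → (0, 4, 2)  (L[1][0] := -3)
  R2 -= 4*R0 → (0, -12, -9)  (L[2][0] := 4)
[col 1] pivot 4
  R2 -= -3*R1 → (0, 0, -3)  (L[2][1] := -3)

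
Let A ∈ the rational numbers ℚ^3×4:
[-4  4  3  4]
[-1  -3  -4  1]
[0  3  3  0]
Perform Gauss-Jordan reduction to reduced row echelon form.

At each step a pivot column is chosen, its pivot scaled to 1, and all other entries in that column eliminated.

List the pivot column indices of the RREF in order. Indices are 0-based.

pivot columns: 0, 1, 2

step 1: normalize row 0 (÷-4) = (1, -1, -3/4, -1)
  row 1: subtract -1×row0 = (0, -4, -19/4, 0)
step 2: normalize row 1 (÷-4) = (0, 1, 19/16, 0)
  row 0: subtract -1×row1 = (1, 0, 7/16, -1)
  row 2: subtract 3×row1 = (0, 0, -9/16, 0)
step 3: normalize row 2 (÷-9/16) = (0, 0, 1, 0)
  row 0: subtract 7/16×row2 = (1, 0, 0, -1)
  row 1: subtract 19/16×row2 = (0, 1, 0, 0)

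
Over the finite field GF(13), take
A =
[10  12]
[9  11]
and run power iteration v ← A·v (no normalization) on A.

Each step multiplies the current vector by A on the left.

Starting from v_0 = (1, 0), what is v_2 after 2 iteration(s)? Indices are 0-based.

v_2 = (0, 7)

v_0 = (1, 0).
v_1 = A·v_0 = (10, 9).
v_2 = A·v_1 = (0, 7).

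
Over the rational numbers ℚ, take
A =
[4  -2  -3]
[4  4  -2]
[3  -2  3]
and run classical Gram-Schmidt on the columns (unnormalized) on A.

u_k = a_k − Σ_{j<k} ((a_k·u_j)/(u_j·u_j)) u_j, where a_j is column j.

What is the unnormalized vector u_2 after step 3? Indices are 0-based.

Step 1: u_0 = a_0 = (4, 4, 3).
Step 2: u_1 = a_1 − (2/41)·u_0 = (-90/41, 156/41, -88/41).
Step 3: u_2 = a_2 − (-11/41)·u_0 − (-153/490)·u_1 = (-128/49, 64/245, 768/245).

u_2 = (-128/49, 64/245, 768/245)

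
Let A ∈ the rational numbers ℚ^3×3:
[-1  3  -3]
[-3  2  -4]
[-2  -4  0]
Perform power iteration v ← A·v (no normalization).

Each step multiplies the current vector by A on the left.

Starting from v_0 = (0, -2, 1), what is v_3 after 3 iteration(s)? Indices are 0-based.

v_0 = (0, -2, 1).
v_1 = A·v_0 = (-9, -8, 8).
v_2 = A·v_1 = (-39, -21, 50).
v_3 = A·v_2 = (-174, -125, 162).

v_3 = (-174, -125, 162)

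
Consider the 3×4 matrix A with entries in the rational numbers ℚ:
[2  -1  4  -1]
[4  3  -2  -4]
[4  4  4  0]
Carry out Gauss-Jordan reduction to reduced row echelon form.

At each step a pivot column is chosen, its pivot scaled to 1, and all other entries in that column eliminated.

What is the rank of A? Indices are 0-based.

[1] R0 /= 2  ⇒  (1, -1/2, 2, -1/2)
     R1 -= 4·R0  ⇒  (0, 5, -10, -2)
     R2 -= 4·R0  ⇒  (0, 6, -4, 2)
[2] R1 /= 5  ⇒  (0, 1, -2, -2/5)
     R0 -= -1/2·R1  ⇒  (1, 0, 1, -7/10)
     R2 -= 6·R1  ⇒  (0, 0, 8, 22/5)
[3] R2 /= 8  ⇒  (0, 0, 1, 11/20)
     R0 -= 1·R2  ⇒  (1, 0, 0, -5/4)
     R1 -= -2·R2  ⇒  (0, 1, 0, 7/10)

rank = 3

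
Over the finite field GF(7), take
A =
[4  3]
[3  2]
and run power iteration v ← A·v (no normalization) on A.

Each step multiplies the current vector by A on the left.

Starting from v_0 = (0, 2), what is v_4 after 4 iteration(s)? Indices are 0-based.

v_4 = (3, 6)

v_0 = (0, 2).
v_1 = A·v_0 = (6, 4).
v_2 = A·v_1 = (1, 5).
v_3 = A·v_2 = (5, 6).
v_4 = A·v_3 = (3, 6).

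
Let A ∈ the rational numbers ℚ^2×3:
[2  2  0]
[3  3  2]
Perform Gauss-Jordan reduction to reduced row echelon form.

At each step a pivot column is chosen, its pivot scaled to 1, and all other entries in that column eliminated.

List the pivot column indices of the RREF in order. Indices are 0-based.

[1] R0 /= 2  ⇒  (1, 1, 0)
     R1 -= 3·R0  ⇒  (0, 0, 2)
column 1 empty below row 1
[2] R1 /= 2  ⇒  (0, 0, 1)

pivot columns: 0, 2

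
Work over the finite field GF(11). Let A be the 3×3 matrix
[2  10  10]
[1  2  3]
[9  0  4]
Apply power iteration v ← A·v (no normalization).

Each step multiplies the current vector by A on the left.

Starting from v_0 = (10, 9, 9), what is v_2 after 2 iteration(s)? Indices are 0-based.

v_0 = (10, 9, 9).
v_1 = A·v_0 = (2, 0, 5).
v_2 = A·v_1 = (10, 6, 5).

v_2 = (10, 6, 5)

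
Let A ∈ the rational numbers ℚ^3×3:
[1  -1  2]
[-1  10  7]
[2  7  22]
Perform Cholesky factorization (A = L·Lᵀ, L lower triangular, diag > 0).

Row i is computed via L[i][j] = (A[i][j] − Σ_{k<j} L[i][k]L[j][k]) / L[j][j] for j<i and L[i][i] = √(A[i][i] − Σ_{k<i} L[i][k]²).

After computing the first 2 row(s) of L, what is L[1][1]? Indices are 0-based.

L[1][1] = 3

Step 1: L[0][0] = √(1) = 1.
  L[1][0] = (-1) / L[0][0] = -1.
Step 2: L[1][1] = √(9) = 3.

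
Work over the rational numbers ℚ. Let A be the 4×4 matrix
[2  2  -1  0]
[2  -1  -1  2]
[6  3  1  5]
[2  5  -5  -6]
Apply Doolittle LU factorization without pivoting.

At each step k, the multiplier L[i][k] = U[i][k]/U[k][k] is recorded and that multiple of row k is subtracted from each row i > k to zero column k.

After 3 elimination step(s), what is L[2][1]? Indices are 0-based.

L[2][1] = 1

[col 0] pivot 2
  R1 -= 1*R0 → (0, -3, 0, 2)  (L[1][0] := 1)
  R2 -= 3*R0 → (0, -3, 4, 5)  (L[2][0] := 3)
  R3 -= 1*R0 → (0, 3, -4, -6)  (L[3][0] := 1)
[col 1] pivot -3
  R2 -= 1*R1 → (0, 0, 4, 3)  (L[2][1] := 1)
  R3 -= -1*R1 → (0, 0, -4, -4)  (L[3][1] := -1)
[col 2] pivot 4
  R3 -= -1*R2 → (0, 0, 0, -1)  (L[3][2] := -1)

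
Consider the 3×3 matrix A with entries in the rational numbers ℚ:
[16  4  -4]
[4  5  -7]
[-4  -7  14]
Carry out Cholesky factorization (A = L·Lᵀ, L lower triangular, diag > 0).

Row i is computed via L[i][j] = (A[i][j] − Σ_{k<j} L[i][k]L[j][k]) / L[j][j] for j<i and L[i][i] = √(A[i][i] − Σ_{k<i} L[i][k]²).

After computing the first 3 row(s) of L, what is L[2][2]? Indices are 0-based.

L[2][2] = 2

Step 1: L[0][0] = √(16) = 4.
  L[1][0] = (4) / L[0][0] = 1.
Step 2: L[1][1] = √(4) = 2.
  L[2][0] = (-4) / L[0][0] = -1.
  L[2][1] = (-6) / L[1][1] = -3.
Step 3: L[2][2] = √(4) = 2.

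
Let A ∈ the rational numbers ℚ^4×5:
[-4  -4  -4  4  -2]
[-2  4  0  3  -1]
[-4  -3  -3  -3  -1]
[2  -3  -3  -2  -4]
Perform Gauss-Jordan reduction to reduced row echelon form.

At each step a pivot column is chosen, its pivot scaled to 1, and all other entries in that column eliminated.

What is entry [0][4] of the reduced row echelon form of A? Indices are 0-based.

[1] R0 /= -4  ⇒  (1, 1, 1, -1, 1/2)
     R1 -= -2·R0  ⇒  (0, 6, 2, 1, 0)
     R2 -= -4·R0  ⇒  (0, 1, 1, -7, 1)
     R3 -= 2·R0  ⇒  (0, -5, -5, 0, -5)
[2] R1 /= 6  ⇒  (0, 1, 1/3, 1/6, 0)
     R0 -= 1·R1  ⇒  (1, 0, 2/3, -7/6, 1/2)
     R2 -= 1·R1  ⇒  (0, 0, 2/3, -43/6, 1)
     R3 -= -5·R1  ⇒  (0, 0, -10/3, 5/6, -5)
[3] R2 /= 2/3  ⇒  (0, 0, 1, -43/4, 3/2)
     R0 -= 2/3·R2  ⇒  (1, 0, 0, 6, -1/2)
     R1 -= 1/3·R2  ⇒  (0, 1, 0, 15/4, -1/2)
     R3 -= -10/3·R2  ⇒  (0, 0, 0, -35, 0)
[4] R3 /= -35  ⇒  (0, 0, 0, 1, 0)
     R0 -= 6·R3  ⇒  (1, 0, 0, 0, -1/2)
     R1 -= 15/4·R3  ⇒  (0, 1, 0, 0, -1/2)
     R2 -= -43/4·R3  ⇒  (0, 0, 1, 0, 3/2)

M[0][4] = -1/2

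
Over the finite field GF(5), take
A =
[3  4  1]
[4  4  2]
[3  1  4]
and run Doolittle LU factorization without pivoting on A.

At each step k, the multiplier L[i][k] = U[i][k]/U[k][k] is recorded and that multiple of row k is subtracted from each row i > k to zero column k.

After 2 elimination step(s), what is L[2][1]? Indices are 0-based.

L[2][1] = 1

[col 0] pivot 3
  R1 -= 3*R0 → (0, 2, 4)  (L[1][0] := 3)
  R2 -= 1*R0 → (0, 2, 3)  (L[2][0] := 1)
[col 1] pivot 2
  R2 -= 1*R1 → (0, 0, 4)  (L[2][1] := 1)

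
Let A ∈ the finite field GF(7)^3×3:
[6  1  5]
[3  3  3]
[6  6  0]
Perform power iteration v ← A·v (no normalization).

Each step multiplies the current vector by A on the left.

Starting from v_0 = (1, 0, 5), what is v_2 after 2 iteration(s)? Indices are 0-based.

v_2 = (3, 4, 0)

v_0 = (1, 0, 5).
v_1 = A·v_0 = (3, 4, 6).
v_2 = A·v_1 = (3, 4, 0).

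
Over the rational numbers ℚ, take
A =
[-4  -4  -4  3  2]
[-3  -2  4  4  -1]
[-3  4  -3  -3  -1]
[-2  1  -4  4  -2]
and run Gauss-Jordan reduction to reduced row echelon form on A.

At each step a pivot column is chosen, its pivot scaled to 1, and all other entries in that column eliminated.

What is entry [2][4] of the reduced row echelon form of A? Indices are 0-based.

M[2][4] = -50/357

pivot(0,0)=-4: scale R0 → (1, 1, 1, -3/4, -1/2)
  clear (1,0): R1 −= (-3)R0 → (0, 1, 7, 7/4, -5/2)
  clear (2,0): R2 −= (-3)R0 → (0, 7, 0, -21/4, -5/2)
  clear (3,0): R3 −= (-2)R0 → (0, 3, -2, 5/2, -3)
pivot(1,1)=1: scale R1 → (0, 1, 7, 7/4, -5/2)
  clear (0,1): R0 −= (1)R1 → (1, 0, -6, -5/2, 2)
  clear (2,1): R2 −= (7)R1 → (0, 0, -49, -35/2, 15)
  clear (3,1): R3 −= (3)R1 → (0, 0, -23, -11/4, 9/2)
pivot(2,2)=-49: scale R2 → (0, 0, 1, 5/14, -15/49)
  clear (0,2): R0 −= (-6)R2 → (1, 0, 0, -5/14, 8/49)
  clear (1,2): R1 −= (7)R2 → (0, 1, 0, -3/4, -5/14)
  clear (3,2): R3 −= (-23)R2 → (0, 0, 0, 153/28, -249/98)
pivot(3,3)=153/28: scale R3 → (0, 0, 0, 1, -166/357)
  clear (0,3): R0 −= (-5/14)R3 → (1, 0, 0, 0, -1/357)
  clear (1,3): R1 −= (-3/4)R3 → (0, 1, 0, 0, -12/17)
  clear (2,3): R2 −= (5/14)R3 → (0, 0, 1, 0, -50/357)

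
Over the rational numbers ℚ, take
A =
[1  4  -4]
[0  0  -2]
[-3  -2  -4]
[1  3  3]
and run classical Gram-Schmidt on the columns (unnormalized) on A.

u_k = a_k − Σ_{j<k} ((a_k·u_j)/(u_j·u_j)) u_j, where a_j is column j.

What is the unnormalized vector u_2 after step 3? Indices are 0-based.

Step 1: u_0 = a_0 = (1, 0, -3, 1).
Step 2: u_1 = a_1 − (13/11)·u_0 = (31/11, 0, 17/11, 20/11).
Step 3: u_2 = a_2 − (1)·u_0 − (-22/25)·u_1 = (-63/25, -2, 9/25, 18/5).

u_2 = (-63/25, -2, 9/25, 18/5)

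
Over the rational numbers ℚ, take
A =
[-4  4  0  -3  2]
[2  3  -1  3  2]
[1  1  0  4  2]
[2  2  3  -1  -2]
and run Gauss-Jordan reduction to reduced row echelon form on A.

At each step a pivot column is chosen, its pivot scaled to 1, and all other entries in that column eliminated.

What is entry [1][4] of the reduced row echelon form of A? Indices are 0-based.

M[1][4] = 4/11

[1] R0 /= -4  ⇒  (1, -1, 0, 3/4, -1/2)
     R1 -= 2·R0  ⇒  (0, 5, -1, 3/2, 3)
     R2 -= 1·R0  ⇒  (0, 2, 0, 13/4, 5/2)
     R3 -= 2·R0  ⇒  (0, 4, 3, -5/2, -1)
[2] R1 /= 5  ⇒  (0, 1, -1/5, 3/10, 3/5)
     R0 -= -1·R1  ⇒  (1, 0, -1/5, 21/20, 1/10)
     R2 -= 2·R1  ⇒  (0, 0, 2/5, 53/20, 13/10)
     R3 -= 4·R1  ⇒  (0, 0, 19/5, -37/10, -17/5)
[3] R2 /= 2/5  ⇒  (0, 0, 1, 53/8, 13/4)
     R0 -= -1/5·R2  ⇒  (1, 0, 0, 19/8, 3/4)
     R1 -= -1/5·R2  ⇒  (0, 1, 0, 13/8, 5/4)
     R3 -= 19/5·R2  ⇒  (0, 0, 0, -231/8, -63/4)
[4] R3 /= -231/8  ⇒  (0, 0, 0, 1, 6/11)
     R0 -= 19/8·R3  ⇒  (1, 0, 0, 0, -6/11)
     R1 -= 13/8·R3  ⇒  (0, 1, 0, 0, 4/11)
     R2 -= 53/8·R3  ⇒  (0, 0, 1, 0, -4/11)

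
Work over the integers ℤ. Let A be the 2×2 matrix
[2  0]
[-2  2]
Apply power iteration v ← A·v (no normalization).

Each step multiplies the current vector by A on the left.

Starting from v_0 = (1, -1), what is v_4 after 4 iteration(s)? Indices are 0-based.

v_0 = (1, -1).
v_1 = A·v_0 = (2, -4).
v_2 = A·v_1 = (4, -12).
v_3 = A·v_2 = (8, -32).
v_4 = A·v_3 = (16, -80).

v_4 = (16, -80)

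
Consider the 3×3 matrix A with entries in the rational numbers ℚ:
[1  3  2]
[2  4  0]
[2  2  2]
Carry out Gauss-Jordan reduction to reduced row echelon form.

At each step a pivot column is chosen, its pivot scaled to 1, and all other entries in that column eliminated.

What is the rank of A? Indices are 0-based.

rank = 3

[1] R0 /= 1  ⇒  (1, 3, 2)
     R1 -= 2·R0  ⇒  (0, -2, -4)
     R2 -= 2·R0  ⇒  (0, -4, -2)
[2] R1 /= -2  ⇒  (0, 1, 2)
     R0 -= 3·R1  ⇒  (1, 0, -4)
     R2 -= -4·R1  ⇒  (0, 0, 6)
[3] R2 /= 6  ⇒  (0, 0, 1)
     R0 -= -4·R2  ⇒  (1, 0, 0)
     R1 -= 2·R2  ⇒  (0, 1, 0)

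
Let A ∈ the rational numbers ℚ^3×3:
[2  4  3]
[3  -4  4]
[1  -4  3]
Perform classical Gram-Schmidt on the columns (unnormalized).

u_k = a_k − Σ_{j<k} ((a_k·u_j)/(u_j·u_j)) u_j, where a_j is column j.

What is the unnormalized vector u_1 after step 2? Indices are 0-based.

Step 1: u_0 = a_0 = (2, 3, 1).
Step 2: u_1 = a_1 − (-4/7)·u_0 = (36/7, -16/7, -24/7).

u_1 = (36/7, -16/7, -24/7)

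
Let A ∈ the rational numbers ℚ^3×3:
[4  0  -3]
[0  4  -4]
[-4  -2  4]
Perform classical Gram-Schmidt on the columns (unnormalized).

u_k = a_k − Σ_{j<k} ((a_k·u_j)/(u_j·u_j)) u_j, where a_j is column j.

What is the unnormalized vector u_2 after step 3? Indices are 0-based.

Step 1: u_0 = a_0 = (4, 0, -4).
Step 2: u_1 = a_1 − (1/4)·u_0 = (-1, 4, -1).
Step 3: u_2 = a_2 − (-7/8)·u_0 − (-17/18)·u_1 = (-4/9, -2/9, -4/9).

u_2 = (-4/9, -2/9, -4/9)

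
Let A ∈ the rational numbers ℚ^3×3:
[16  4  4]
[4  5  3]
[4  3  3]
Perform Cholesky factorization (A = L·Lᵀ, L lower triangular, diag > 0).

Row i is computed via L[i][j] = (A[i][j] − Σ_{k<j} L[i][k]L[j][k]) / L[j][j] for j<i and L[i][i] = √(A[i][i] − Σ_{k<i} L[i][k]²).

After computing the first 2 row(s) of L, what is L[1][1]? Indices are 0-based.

Step 1: L[0][0] = √(16) = 4.
  L[1][0] = (4) / L[0][0] = 1.
Step 2: L[1][1] = √(4) = 2.

L[1][1] = 2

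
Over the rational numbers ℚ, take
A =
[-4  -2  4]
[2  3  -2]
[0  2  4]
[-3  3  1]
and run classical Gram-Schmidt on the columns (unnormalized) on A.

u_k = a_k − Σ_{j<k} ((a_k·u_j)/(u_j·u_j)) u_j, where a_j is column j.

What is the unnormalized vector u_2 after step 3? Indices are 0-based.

u_2 = (640/729, -376/729, 2860/729, -368/243)

Step 1: u_0 = a_0 = (-4, 2, 0, -3).
Step 2: u_1 = a_1 − (5/29)·u_0 = (-38/29, 77/29, 2, 102/29).
Step 3: u_2 = a_2 − (-23/29)·u_0 − (28/729)·u_1 = (640/729, -376/729, 2860/729, -368/243).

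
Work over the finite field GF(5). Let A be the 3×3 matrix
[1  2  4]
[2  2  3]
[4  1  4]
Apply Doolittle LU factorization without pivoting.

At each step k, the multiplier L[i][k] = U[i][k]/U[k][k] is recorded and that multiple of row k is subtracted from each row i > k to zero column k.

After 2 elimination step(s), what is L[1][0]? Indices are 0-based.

L[1][0] = 2

Step 1: pivot at (0,0) is 1.
  row1 ← row1 − (2)·row0  ⇒  L[1][0]=2, U row1=(0, 3, 0)
  row2 ← row2 − (4)·row0  ⇒  L[2][0]=4, U row2=(0, 3, 3)
Step 2: pivot at (1,1) is 3.
  row2 ← row2 − (1)·row1  ⇒  L[2][1]=1, U row2=(0, 0, 3)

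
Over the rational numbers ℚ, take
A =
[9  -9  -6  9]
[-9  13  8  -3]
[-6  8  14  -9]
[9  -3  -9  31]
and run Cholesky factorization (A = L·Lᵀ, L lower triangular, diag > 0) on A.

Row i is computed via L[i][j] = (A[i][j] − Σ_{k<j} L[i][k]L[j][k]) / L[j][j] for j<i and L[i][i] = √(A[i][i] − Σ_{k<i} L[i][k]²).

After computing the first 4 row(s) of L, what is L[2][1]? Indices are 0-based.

Step 1: L[0][0] = √(9) = 3.
  L[1][0] = (-9) / L[0][0] = -3.
Step 2: L[1][1] = √(4) = 2.
  L[2][0] = (-6) / L[0][0] = -2.
  L[2][1] = (2) / L[1][1] = 1.
Step 3: L[2][2] = √(9) = 3.
  L[3][0] = (9) / L[0][0] = 3.
  L[3][1] = (6) / L[1][1] = 3.
  L[3][2] = (-6) / L[2][2] = -2.
Step 4: L[3][3] = √(9) = 3.

L[2][1] = 1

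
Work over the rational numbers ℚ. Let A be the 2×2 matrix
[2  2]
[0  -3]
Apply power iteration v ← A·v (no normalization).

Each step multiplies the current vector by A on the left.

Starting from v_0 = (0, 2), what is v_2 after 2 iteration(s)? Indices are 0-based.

v_2 = (-4, 18)

v_0 = (0, 2).
v_1 = A·v_0 = (4, -6).
v_2 = A·v_1 = (-4, 18).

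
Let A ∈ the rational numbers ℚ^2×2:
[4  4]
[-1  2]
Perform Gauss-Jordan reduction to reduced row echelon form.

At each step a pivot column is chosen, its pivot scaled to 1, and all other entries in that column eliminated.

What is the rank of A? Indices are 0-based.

rank = 2

pivot(0,0)=4: scale R0 → (1, 1)
  clear (1,0): R1 −= (-1)R0 → (0, 3)
pivot(1,1)=3: scale R1 → (0, 1)
  clear (0,1): R0 −= (1)R1 → (1, 0)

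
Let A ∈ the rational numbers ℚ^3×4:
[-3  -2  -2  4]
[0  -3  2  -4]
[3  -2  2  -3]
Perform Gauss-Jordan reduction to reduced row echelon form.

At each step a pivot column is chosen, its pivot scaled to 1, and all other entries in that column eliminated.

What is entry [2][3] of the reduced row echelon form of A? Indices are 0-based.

step 1: normalize row 0 (÷-3) = (1, 2/3, 2/3, -4/3)
  row 2: subtract 3×row0 = (0, -4, 0, 1)
step 2: normalize row 1 (÷-3) = (0, 1, -2/3, 4/3)
  row 0: subtract 2/3×row1 = (1, 0, 10/9, -20/9)
  row 2: subtract -4×row1 = (0, 0, -8/3, 19/3)
step 3: normalize row 2 (÷-8/3) = (0, 0, 1, -19/8)
  row 0: subtract 10/9×row2 = (1, 0, 0, 5/12)
  row 1: subtract -2/3×row2 = (0, 1, 0, -1/4)

M[2][3] = -19/8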